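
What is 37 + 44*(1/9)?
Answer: 377/9 ≈ 41.889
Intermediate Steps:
37 + 44*(1/9) = 37 + 44/9 = 377/9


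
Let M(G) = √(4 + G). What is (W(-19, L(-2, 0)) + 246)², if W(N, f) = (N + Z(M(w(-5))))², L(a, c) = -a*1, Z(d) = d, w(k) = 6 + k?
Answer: 381764 - 46512*√5 ≈ 2.7776e+5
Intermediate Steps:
L(a, c) = -a
W(N, f) = (N + √5)² (W(N, f) = (N + √(4 + (6 - 5)))² = (N + √(4 + 1))² = (N + √5)²)
(W(-19, L(-2, 0)) + 246)² = ((-19 + √5)² + 246)² = (246 + (-19 + √5)²)²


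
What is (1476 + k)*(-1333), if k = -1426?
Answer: -66650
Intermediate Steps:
(1476 + k)*(-1333) = (1476 - 1426)*(-1333) = 50*(-1333) = -66650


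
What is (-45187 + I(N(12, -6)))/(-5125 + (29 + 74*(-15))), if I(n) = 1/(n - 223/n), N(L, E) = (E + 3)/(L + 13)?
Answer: 6297531367/864905396 ≈ 7.2812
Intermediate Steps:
N(L, E) = (3 + E)/(13 + L)
(-45187 + I(N(12, -6)))/(-5125 + (29 + 74*(-15))) = (-45187 + ((3 - 6)/(13 + 12))/(-223 + ((3 - 6)/(13 + 12))²))/(-5125 + (29 + 74*(-15))) = (-45187 + (-3/25)/(-223 + (-3/25)²))/(-5125 + (29 - 1110)) = (-45187 + ((1/25)*(-3))/(-223 + ((1/25)*(-3))²))/(-5125 - 1081) = (-45187 - 3/(25*(-223 + (-3/25)²)))/(-6206) = (-45187 - 3/(25*(-223 + 9/625)))*(-1/6206) = (-45187 - 3/(25*(-139366/625)))*(-1/6206) = (-45187 - 3/25*(-625/139366))*(-1/6206) = (-45187 + 75/139366)*(-1/6206) = -6297531367/139366*(-1/6206) = 6297531367/864905396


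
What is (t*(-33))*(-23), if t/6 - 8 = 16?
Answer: 109296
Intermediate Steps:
t = 144 (t = 48 + 6*16 = 48 + 96 = 144)
(t*(-33))*(-23) = (144*(-33))*(-23) = -4752*(-23) = 109296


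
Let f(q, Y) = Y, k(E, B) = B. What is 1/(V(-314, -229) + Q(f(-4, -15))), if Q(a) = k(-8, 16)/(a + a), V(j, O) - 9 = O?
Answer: -15/3308 ≈ -0.0045345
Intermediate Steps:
V(j, O) = 9 + O
Q(a) = 8/a (Q(a) = 16/(a + a) = 16/((2*a)) = 16*(1/(2*a)) = 8/a)
1/(V(-314, -229) + Q(f(-4, -15))) = 1/((9 - 229) + 8/(-15)) = 1/(-220 + 8*(-1/15)) = 1/(-220 - 8/15) = 1/(-3308/15) = -15/3308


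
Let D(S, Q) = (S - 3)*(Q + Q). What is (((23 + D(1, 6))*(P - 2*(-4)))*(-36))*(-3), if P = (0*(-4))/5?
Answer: -864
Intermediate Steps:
D(S, Q) = 2*Q*(-3 + S) (D(S, Q) = (-3 + S)*(2*Q) = 2*Q*(-3 + S))
P = 0 (P = 0*(⅕) = 0)
(((23 + D(1, 6))*(P - 2*(-4)))*(-36))*(-3) = (((23 + 2*6*(-3 + 1))*(0 - 2*(-4)))*(-36))*(-3) = (((23 + 2*6*(-2))*(0 + 8))*(-36))*(-3) = (((23 - 24)*8)*(-36))*(-3) = (-1*8*(-36))*(-3) = -8*(-36)*(-3) = 288*(-3) = -864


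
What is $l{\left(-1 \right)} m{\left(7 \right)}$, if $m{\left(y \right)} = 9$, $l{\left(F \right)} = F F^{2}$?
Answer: $-9$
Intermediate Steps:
$l{\left(F \right)} = F^{3}$
$l{\left(-1 \right)} m{\left(7 \right)} = \left(-1\right)^{3} \cdot 9 = \left(-1\right) 9 = -9$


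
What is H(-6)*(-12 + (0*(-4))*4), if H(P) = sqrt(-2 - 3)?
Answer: -12*I*sqrt(5) ≈ -26.833*I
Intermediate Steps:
H(P) = I*sqrt(5) (H(P) = sqrt(-5) = I*sqrt(5))
H(-6)*(-12 + (0*(-4))*4) = (I*sqrt(5))*(-12 + (0*(-4))*4) = (I*sqrt(5))*(-12 + 0*4) = (I*sqrt(5))*(-12 + 0) = (I*sqrt(5))*(-12) = -12*I*sqrt(5)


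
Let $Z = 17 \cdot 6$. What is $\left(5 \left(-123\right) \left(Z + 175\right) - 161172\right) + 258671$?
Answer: $-72856$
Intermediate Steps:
$Z = 102$
$\left(5 \left(-123\right) \left(Z + 175\right) - 161172\right) + 258671 = \left(5 \left(-123\right) \left(102 + 175\right) - 161172\right) + 258671 = \left(\left(-615\right) 277 - 161172\right) + 258671 = \left(-170355 - 161172\right) + 258671 = -331527 + 258671 = -72856$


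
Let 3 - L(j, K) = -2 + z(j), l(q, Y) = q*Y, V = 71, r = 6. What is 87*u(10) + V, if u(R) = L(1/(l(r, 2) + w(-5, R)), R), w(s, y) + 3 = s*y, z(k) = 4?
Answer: 158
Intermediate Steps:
w(s, y) = -3 + s*y
l(q, Y) = Y*q
L(j, K) = 1 (L(j, K) = 3 - (-2 + 4) = 3 - 1*2 = 3 - 2 = 1)
u(R) = 1
87*u(10) + V = 87*1 + 71 = 87 + 71 = 158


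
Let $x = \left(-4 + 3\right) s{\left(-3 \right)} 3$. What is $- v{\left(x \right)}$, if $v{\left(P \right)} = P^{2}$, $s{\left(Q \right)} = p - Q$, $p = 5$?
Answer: $-576$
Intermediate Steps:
$s{\left(Q \right)} = 5 - Q$
$x = -24$ ($x = \left(-4 + 3\right) \left(5 - -3\right) 3 = - \left(5 + 3\right) 3 = - 8 \cdot 3 = \left(-1\right) 24 = -24$)
$- v{\left(x \right)} = - \left(-24\right)^{2} = \left(-1\right) 576 = -576$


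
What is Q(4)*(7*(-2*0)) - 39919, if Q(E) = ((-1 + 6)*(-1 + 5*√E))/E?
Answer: -39919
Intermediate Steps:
Q(E) = (-5 + 25*√E)/E (Q(E) = (5*(-1 + 5*√E))/E = (-5 + 25*√E)/E)
Q(4)*(7*(-2*0)) - 39919 = (-5/4 + 25/√4)*(7*(-2*0)) - 39919 = (-5*¼ + 25*(½))*(7*0) - 39919 = (-5/4 + 25/2)*0 - 39919 = (45/4)*0 - 39919 = 0 - 39919 = -39919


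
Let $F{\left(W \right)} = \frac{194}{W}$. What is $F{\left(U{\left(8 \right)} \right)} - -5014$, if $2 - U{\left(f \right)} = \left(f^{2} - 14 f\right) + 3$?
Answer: $\frac{235852}{47} \approx 5018.1$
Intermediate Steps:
$U{\left(f \right)} = -1 - f^{2} + 14 f$ ($U{\left(f \right)} = 2 - \left(\left(f^{2} - 14 f\right) + 3\right) = 2 - \left(3 + f^{2} - 14 f\right) = -1 - f^{2} + 14 f$)
$F{\left(U{\left(8 \right)} \right)} - -5014 = \frac{194}{-1 - 8^{2} + 14 \cdot 8} - -5014 = \frac{194}{-1 - 64 + 112} + 5014 = \frac{194}{47} + 5014 = \frac{235852}{47}$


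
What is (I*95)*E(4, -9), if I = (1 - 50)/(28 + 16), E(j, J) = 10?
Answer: -23275/22 ≈ -1058.0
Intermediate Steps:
I = -49/44 ≈ -1.1136
(I*95)*E(4, -9) = -49/44*95*10 = -4655/44*10 = -23275/22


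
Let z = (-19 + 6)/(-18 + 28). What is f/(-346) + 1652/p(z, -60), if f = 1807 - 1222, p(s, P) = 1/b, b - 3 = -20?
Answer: -9717649/346 ≈ -28086.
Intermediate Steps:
b = -17 (b = 3 - 20 = -17)
z = -13/10 ≈ -1.3000
p(s, P) = -1/17 (p(s, P) = 1/(-17) = -1/17)
f = 585
f/(-346) + 1652/p(z, -60) = 585/(-346) + 1652/(-1/17) = 585*(-1/346) + 1652*(-17) = -585/346 - 28084 = -9717649/346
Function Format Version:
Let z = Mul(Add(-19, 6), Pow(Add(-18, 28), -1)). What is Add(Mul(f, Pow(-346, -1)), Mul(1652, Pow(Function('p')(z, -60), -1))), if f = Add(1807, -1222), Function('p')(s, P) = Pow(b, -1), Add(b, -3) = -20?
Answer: Rational(-9717649, 346) ≈ -28086.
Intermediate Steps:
b = -17 (b = Add(3, -20) = -17)
z = Rational(-13, 10) (z = Mul(-13, Pow(10, -1)) = Mul(-13, Rational(1, 10)) = Rational(-13, 10) ≈ -1.3000)
Function('p')(s, P) = Rational(-1, 17) (Function('p')(s, P) = Pow(-17, -1) = Rational(-1, 17))
f = 585
Add(Mul(f, Pow(-346, -1)), Mul(1652, Pow(Function('p')(z, -60), -1))) = Add(Mul(585, Pow(-346, -1)), Mul(1652, Pow(Rational(-1, 17), -1))) = Add(Mul(585, Rational(-1, 346)), Mul(1652, -17)) = Add(Rational(-585, 346), -28084) = Rational(-9717649, 346)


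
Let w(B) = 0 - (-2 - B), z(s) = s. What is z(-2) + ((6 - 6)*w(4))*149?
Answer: -2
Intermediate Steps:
w(B) = 2 + B (w(B) = 0 + (2 + B) = 2 + B)
z(-2) + ((6 - 6)*w(4))*149 = -2 + ((6 - 6)*(2 + 4))*149 = -2 + (0*6)*149 = -2 + 0*149 = -2 + 0 = -2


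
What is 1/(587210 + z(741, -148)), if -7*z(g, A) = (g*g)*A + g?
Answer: 7/85373717 ≈ 8.1992e-8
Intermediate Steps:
z(g, A) = -g/7 - A*g**2/7 (z(g, A) = -((g*g)*A + g)/7 = -(g**2*A + g)/7 = -(A*g**2 + g)/7 = -(g + A*g**2)/7 = -g/7 - A*g**2/7)
1/(587210 + z(741, -148)) = 1/(587210 - 1/7*741*(1 - 148*741)) = 1/(587210 - 1/7*741*(1 - 109668)) = 1/(587210 - 1/7*741*(-109667)) = 1/(587210 + 81263247/7) = 1/(85373717/7) = 7/85373717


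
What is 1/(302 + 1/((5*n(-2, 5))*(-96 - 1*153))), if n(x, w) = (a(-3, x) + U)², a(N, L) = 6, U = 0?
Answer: 44820/13535639 ≈ 0.0033113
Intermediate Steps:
n(x, w) = 36 (n(x, w) = (6 + 0)² = 6² = 36)
1/(302 + 1/((5*n(-2, 5))*(-96 - 1*153))) = 1/(302 + 1/((5*36)*(-96 - 1*153))) = 1/(302 + 1/(180*(-96 - 153))) = 1/(302 + 1/(180*(-249))) = 1/(302 + 1/(-44820)) = 1/(302 - 1/44820) = 1/(13535639/44820) = 44820/13535639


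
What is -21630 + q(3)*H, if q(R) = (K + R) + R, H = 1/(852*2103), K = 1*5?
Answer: -38755682269/1791756 ≈ -21630.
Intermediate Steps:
K = 5
H = 1/1791756 (H = (1/852)*(1/2103) = 1/1791756 ≈ 5.5811e-7)
q(R) = 5 + 2*R (q(R) = (5 + R) + R = 5 + 2*R)
-21630 + q(3)*H = -21630 + (5 + 2*3)*(1/1791756) = -21630 + (5 + 6)*(1/1791756) = -21630 + 11*(1/1791756) = -21630 + 11/1791756 = -38755682269/1791756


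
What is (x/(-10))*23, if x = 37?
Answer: -851/10 ≈ -85.100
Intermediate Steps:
(x/(-10))*23 = (37/(-10))*23 = -1/10*37*23 = -37/10*23 = -851/10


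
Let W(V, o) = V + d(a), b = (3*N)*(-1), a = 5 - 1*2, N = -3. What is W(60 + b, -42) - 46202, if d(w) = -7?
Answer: -46140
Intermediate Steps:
a = 3 (a = 5 - 2 = 3)
b = 9 (b = (3*(-3))*(-1) = -9*(-1) = 9)
W(V, o) = -7 + V (W(V, o) = V - 7 = -7 + V)
W(60 + b, -42) - 46202 = (-7 + (60 + 9)) - 46202 = (-7 + 69) - 46202 = 62 - 46202 = -46140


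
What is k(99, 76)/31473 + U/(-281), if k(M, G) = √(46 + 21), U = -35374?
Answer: 35374/281 + √67/31473 ≈ 125.89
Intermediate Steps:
k(M, G) = √67
k(99, 76)/31473 + U/(-281) = √67/31473 - 35374/(-281) = √67*(1/31473) - 35374*(-1/281) = √67/31473 + 35374/281 = 35374/281 + √67/31473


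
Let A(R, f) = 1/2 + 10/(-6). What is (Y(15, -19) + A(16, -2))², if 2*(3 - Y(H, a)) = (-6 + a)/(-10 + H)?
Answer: 169/9 ≈ 18.778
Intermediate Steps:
A(R, f) = -7/6 (A(R, f) = 1*(½) + 10*(-⅙) = ½ - 5/3 = -7/6)
Y(H, a) = 3 - (-6 + a)/(2*(-10 + H))
(Y(15, -19) + A(16, -2))² = ((-54 - 1*(-19) + 6*15)/(2*(-10 + 15)) - 7/6)² = ((½)*(-54 + 19 + 90)/5 - 7/6)² = ((½)*(⅕)*55 - 7/6)² = (11/2 - 7/6)² = (13/3)² = 169/9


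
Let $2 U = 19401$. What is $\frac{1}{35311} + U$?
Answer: $\frac{685068713}{70622} \approx 9700.5$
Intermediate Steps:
$U = \frac{19401}{2}$ ($U = \frac{1}{2} \cdot 19401 = \frac{19401}{2} \approx 9700.5$)
$\frac{1}{35311} + U = \frac{1}{35311} + \frac{19401}{2} = \frac{685068713}{70622}$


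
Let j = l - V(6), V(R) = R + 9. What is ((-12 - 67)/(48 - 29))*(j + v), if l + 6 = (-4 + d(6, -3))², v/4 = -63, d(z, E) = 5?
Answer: 21488/19 ≈ 1130.9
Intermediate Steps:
v = -252 (v = 4*(-63) = -252)
V(R) = 9 + R
l = -5 (l = -6 + (-4 + 5)² = -6 + 1² = -6 + 1 = -5)
j = -20 (j = -5 - (9 + 6) = -5 - 1*15 = -5 - 15 = -20)
((-12 - 67)/(48 - 29))*(j + v) = ((-12 - 67)/(48 - 29))*(-20 - 252) = -79/19*(-272) = 21488/19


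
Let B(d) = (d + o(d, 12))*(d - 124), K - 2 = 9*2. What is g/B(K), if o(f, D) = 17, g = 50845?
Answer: -50845/3848 ≈ -13.213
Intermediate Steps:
K = 20 (K = 2 + 9*2 = 2 + 18 = 20)
B(d) = (-124 + d)*(17 + d) (B(d) = (d + 17)*(d - 124) = (17 + d)*(-124 + d) = (-124 + d)*(17 + d))
g/B(K) = 50845/(-2108 + 20² - 107*20) = 50845/(-2108 + 400 - 2140) = 50845/(-3848) = 50845*(-1/3848) = -50845/3848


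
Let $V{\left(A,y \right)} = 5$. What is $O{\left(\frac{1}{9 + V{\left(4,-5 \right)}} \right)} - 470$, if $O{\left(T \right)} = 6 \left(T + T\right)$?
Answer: $- \frac{3284}{7} \approx -469.14$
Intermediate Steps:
$O{\left(T \right)} = 12 T$ ($O{\left(T \right)} = 6 \cdot 2 T = 12 T$)
$O{\left(\frac{1}{9 + V{\left(4,-5 \right)}} \right)} - 470 = \frac{12}{9 + 5} - 470 = \frac{12}{14} - 470 = 12 \cdot \frac{1}{14} - 470 = \frac{6}{7} - 470 = - \frac{3284}{7}$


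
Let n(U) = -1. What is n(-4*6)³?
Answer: -1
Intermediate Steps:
n(-4*6)³ = (-1)³ = -1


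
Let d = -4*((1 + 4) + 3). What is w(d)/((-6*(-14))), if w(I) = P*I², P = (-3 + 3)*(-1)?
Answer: 0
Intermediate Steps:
P = 0 (P = 0*(-1) = 0)
d = -32 (d = -4*(5 + 3) = -4*8 = -32)
w(I) = 0 (w(I) = 0*I² = 0)
w(d)/((-6*(-14))) = 0/((-6*(-14))) = 0/84 = 0*(1/84) = 0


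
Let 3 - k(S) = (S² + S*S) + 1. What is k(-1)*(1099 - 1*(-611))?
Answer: 0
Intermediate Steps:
k(S) = 2 - 2*S² (k(S) = 3 - ((S² + S*S) + 1) = 3 - ((S² + S²) + 1) = 3 - (2*S² + 1) = 3 - (1 + 2*S²) = 3 + (-1 - 2*S²) = 2 - 2*S²)
k(-1)*(1099 - 1*(-611)) = (2 - 2*(-1)²)*(1099 - 1*(-611)) = (2 - 2*1)*(1099 + 611) = (2 - 2)*1710 = 0*1710 = 0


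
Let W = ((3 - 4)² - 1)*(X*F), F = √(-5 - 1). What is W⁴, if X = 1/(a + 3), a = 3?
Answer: 0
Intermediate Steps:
F = I*√6 (F = √(-6) = I*√6 ≈ 2.4495*I)
X = ⅙ (X = 1/(3 + 3) = 1/6 = ⅙ ≈ 0.16667)
W = 0 (W = ((3 - 4)² - 1)*((I*√6)/6) = ((-1)² - 1)*(I*√6/6) = (1 - 1)*(I*√6/6) = 0*(I*√6/6) = 0)
W⁴ = 0⁴ = 0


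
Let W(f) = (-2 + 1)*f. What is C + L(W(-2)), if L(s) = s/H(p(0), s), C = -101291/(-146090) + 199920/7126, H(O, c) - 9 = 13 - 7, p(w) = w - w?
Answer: 6442910881/223079430 ≈ 28.882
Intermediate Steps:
p(w) = 0
H(O, c) = 15 (H(O, c) = 9 + (13 - 7) = 9 + 6 = 15)
W(f) = -f
C = 2137722319/74359810 (C = -101291*(-1/146090) + 199920*(1/7126) = 101291/146090 + 14280/509 = 2137722319/74359810 ≈ 28.748)
L(s) = s/15
C + L(W(-2)) = 2137722319/74359810 + (-1*(-2))/15 = 2137722319/74359810 + (1/15)*2 = 2137722319/74359810 + 2/15 = 6442910881/223079430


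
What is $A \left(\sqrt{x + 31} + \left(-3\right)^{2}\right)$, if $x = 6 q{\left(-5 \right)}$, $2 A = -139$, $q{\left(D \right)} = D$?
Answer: $-695$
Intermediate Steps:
$A = - \frac{139}{2}$ ($A = \frac{1}{2} \left(-139\right) = - \frac{139}{2} \approx -69.5$)
$x = -30$ ($x = 6 \left(-5\right) = -30$)
$A \left(\sqrt{x + 31} + \left(-3\right)^{2}\right) = - \frac{139 \left(\sqrt{-30 + 31} + \left(-3\right)^{2}\right)}{2} = - \frac{139 \left(\sqrt{1} + 9\right)}{2} = - \frac{139 \left(1 + 9\right)}{2} = \left(- \frac{139}{2}\right) 10 = -695$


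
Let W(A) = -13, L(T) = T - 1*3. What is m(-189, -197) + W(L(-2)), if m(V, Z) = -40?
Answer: -53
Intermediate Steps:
L(T) = -3 + T (L(T) = T - 3 = -3 + T)
m(-189, -197) + W(L(-2)) = -40 - 13 = -53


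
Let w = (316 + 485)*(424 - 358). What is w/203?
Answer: 52866/203 ≈ 260.42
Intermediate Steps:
w = 52866 (w = 801*66 = 52866)
w/203 = 52866/203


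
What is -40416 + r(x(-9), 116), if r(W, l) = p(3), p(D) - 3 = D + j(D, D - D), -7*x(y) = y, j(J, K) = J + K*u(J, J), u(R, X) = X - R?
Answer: -40407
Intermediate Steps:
j(J, K) = J (j(J, K) = J + K*(J - J) = J + K*0 = J + 0 = J)
x(y) = -y/7
p(D) = 3 + 2*D (p(D) = 3 + (D + D) = 3 + 2*D)
r(W, l) = 9 (r(W, l) = 3 + 2*3 = 3 + 6 = 9)
-40416 + r(x(-9), 116) = -40416 + 9 = -40407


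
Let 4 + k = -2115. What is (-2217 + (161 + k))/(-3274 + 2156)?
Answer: 4175/1118 ≈ 3.7343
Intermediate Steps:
k = -2119 (k = -4 - 2115 = -2119)
(-2217 + (161 + k))/(-3274 + 2156) = (-2217 + (161 - 2119))/(-3274 + 2156) = (-2217 - 1958)/(-1118) = -4175*(-1/1118) = 4175/1118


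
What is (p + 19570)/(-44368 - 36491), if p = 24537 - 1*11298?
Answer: -32809/80859 ≈ -0.40576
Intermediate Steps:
p = 13239 (p = 24537 - 11298 = 13239)
(p + 19570)/(-44368 - 36491) = (13239 + 19570)/(-44368 - 36491) = 32809/(-80859) = 32809*(-1/80859) = -32809/80859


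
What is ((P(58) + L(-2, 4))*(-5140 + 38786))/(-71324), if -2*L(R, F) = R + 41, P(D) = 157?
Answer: -420575/6484 ≈ -64.864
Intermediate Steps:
L(R, F) = -41/2 - R/2 (L(R, F) = -(R + 41)/2 = -(41 + R)/2 = -41/2 - R/2)
((P(58) + L(-2, 4))*(-5140 + 38786))/(-71324) = ((157 + (-41/2 - 1/2*(-2)))*(-5140 + 38786))/(-71324) = ((157 + (-41/2 + 1))*33646)*(-1/71324) = ((157 - 39/2)*33646)*(-1/71324) = ((275/2)*33646)*(-1/71324) = 4626325*(-1/71324) = -420575/6484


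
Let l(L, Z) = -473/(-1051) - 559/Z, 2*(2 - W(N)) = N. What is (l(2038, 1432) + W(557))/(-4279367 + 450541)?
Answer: 416051521/5762505652432 ≈ 7.2200e-5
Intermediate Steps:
W(N) = 2 - N/2
l(L, Z) = 473/1051 - 559/Z (l(L, Z) = -473*(-1/1051) - 559/Z = 473/1051 - 559/Z)
(l(2038, 1432) + W(557))/(-4279367 + 450541) = ((473/1051 - 559/1432) + (2 - ½*557))/(-4279367 + 450541) = ((473/1051 - 559*1/1432) + (2 - 557/2))/(-3828826) = ((473/1051 - 559/1432) - 553/2)*(-1/3828826) = (89827/1505032 - 553/2)*(-1/3828826) = -416051521/1505032*(-1/3828826) = 416051521/5762505652432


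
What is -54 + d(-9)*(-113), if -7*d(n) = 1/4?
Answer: -1399/28 ≈ -49.964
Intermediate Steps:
d(n) = -1/28 (d(n) = -1/7/4 = -1/7*1/4 = -1/28)
-54 + d(-9)*(-113) = -54 - 1/28*(-113) = -54 + 113/28 = -1399/28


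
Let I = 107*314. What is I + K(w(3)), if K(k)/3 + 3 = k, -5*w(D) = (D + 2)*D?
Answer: 33580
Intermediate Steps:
w(D) = -D*(2 + D)/5 (w(D) = -(D + 2)*D/5 = -(2 + D)*D/5 = -D*(2 + D)/5)
K(k) = -9 + 3*k
I = 33598
I + K(w(3)) = 33598 + (-9 + 3*(-⅕*3*(2 + 3))) = 33598 + (-9 + 3*(-⅕*3*5)) = 33598 + (-9 + 3*(-3)) = 33598 + (-9 - 9) = 33598 - 18 = 33580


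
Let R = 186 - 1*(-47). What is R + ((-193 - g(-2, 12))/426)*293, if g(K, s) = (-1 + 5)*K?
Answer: 45053/426 ≈ 105.76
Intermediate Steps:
g(K, s) = 4*K
R = 233 (R = 186 + 47 = 233)
R + ((-193 - g(-2, 12))/426)*293 = 233 + ((-193 - 4*(-2))/426)*293 = 233 + ((-193 - 1*(-8))*(1/426))*293 = 233 + ((-193 + 8)*(1/426))*293 = 233 - 185*1/426*293 = 233 - 185/426*293 = 233 - 54205/426 = 45053/426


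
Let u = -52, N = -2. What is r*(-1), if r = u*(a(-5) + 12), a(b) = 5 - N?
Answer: 988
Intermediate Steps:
a(b) = 7 (a(b) = 5 - 1*(-2) = 5 + 2 = 7)
r = -988 (r = -52*(7 + 12) = -52*19 = -988)
r*(-1) = -988*(-1) = 988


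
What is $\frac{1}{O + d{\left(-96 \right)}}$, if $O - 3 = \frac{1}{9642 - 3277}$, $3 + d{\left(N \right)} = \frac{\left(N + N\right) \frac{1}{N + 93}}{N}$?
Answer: $- \frac{19095}{12727} \approx -1.5004$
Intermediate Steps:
$d{\left(N \right)} = -3 + \frac{2}{93 + N}$ ($d{\left(N \right)} = -3 + \frac{\left(N + N\right) \frac{1}{N + 93}}{N} = -3 + \frac{2 N \frac{1}{93 + N}}{N} = -3 + \frac{2}{93 + N}$)
$O = \frac{19096}{6365}$ ($O = 3 + \frac{1}{9642 - 3277} = 3 + \frac{1}{6365} = \frac{19096}{6365} \approx 3.0002$)
$\frac{1}{O + d{\left(-96 \right)}} = \frac{1}{\frac{19096}{6365} + \frac{-277 - -288}{93 - 96}} = \frac{1}{\frac{19096}{6365} + \frac{-277 + 288}{-3}} = \frac{1}{\frac{19096}{6365} - \frac{11}{3}} = \frac{1}{- \frac{12727}{19095}} = - \frac{19095}{12727}$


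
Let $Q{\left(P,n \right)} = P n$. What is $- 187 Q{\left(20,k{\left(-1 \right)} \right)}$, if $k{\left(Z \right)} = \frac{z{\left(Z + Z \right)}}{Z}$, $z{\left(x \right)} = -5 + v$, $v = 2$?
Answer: $-11220$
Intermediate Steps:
$z{\left(x \right)} = -3$ ($z{\left(x \right)} = -5 + 2 = -3$)
$k{\left(Z \right)} = - \frac{3}{Z}$
$- 187 Q{\left(20,k{\left(-1 \right)} \right)} = - 187 \cdot 20 \left(- \frac{3}{-1}\right) = - 187 \cdot 20 \left(\left(-3\right) \left(-1\right)\right) = - 187 \cdot 20 \cdot 3 = \left(-187\right) 60 = -11220$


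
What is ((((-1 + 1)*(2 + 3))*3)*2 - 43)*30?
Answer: -1290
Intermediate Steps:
((((-1 + 1)*(2 + 3))*3)*2 - 43)*30 = (((0*5)*3)*2 - 43)*30 = ((0*3)*2 - 43)*30 = (0*2 - 43)*30 = (0 - 43)*30 = -43*30 = -1290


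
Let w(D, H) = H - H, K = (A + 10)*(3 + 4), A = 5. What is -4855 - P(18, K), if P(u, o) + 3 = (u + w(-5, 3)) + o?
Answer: -4975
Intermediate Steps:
K = 105 (K = (5 + 10)*(3 + 4) = 15*7 = 105)
w(D, H) = 0
P(u, o) = -3 + o + u (P(u, o) = -3 + ((u + 0) + o) = -3 + (u + o) = -3 + (o + u) = -3 + o + u)
-4855 - P(18, K) = -4855 - (-3 + 105 + 18) = -4855 - 1*120 = -4855 - 120 = -4975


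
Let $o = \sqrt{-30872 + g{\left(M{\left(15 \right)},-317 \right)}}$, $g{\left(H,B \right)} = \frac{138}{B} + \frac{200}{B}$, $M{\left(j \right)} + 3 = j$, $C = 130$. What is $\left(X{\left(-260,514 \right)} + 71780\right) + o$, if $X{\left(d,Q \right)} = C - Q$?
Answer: $71396 + \frac{3 i \sqrt{344711506}}{317} \approx 71396.0 + 175.71 i$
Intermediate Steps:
$X{\left(d,Q \right)} = 130 - Q$
$M{\left(j \right)} = -3 + j$
$g{\left(H,B \right)} = \frac{338}{B}$
$o = \frac{3 i \sqrt{344711506}}{317}$ ($o = \sqrt{-30872 + \frac{338}{-317}} = \sqrt{-30872 + 338 \left(- \frac{1}{317}\right)} = \sqrt{-30872 - \frac{338}{317}} = \sqrt{- \frac{9786762}{317}} = \frac{3 i \sqrt{344711506}}{317} \approx 175.71 i$)
$\left(X{\left(-260,514 \right)} + 71780\right) + o = \left(\left(130 - 514\right) + 71780\right) + \frac{3 i \sqrt{344711506}}{317} = \left(-384 + 71780\right) + \frac{3 i \sqrt{344711506}}{317} = 71396 + \frac{3 i \sqrt{344711506}}{317}$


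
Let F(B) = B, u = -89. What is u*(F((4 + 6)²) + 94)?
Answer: -17266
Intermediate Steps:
u*(F((4 + 6)²) + 94) = -89*((4 + 6)² + 94) = -89*(10² + 94) = -89*(100 + 94) = -89*194 = -17266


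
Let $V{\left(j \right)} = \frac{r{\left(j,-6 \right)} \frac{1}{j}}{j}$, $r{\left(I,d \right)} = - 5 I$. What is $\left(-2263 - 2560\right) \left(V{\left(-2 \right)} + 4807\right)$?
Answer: $- \frac{46392437}{2} \approx -2.3196 \cdot 10^{7}$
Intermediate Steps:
$V{\left(j \right)} = - \frac{5}{j}$ ($V{\left(j \right)} = \frac{- 5 j \frac{1}{j}}{j} = - \frac{5}{j}$)
$\left(-2263 - 2560\right) \left(V{\left(-2 \right)} + 4807\right) = \left(-2263 - 2560\right) \left(- \frac{5}{-2} + 4807\right) = - 4823 \left(\left(-5\right) \left(- \frac{1}{2}\right) + 4807\right) = - 4823 \left(\frac{5}{2} + 4807\right) = \left(-4823\right) \frac{9619}{2} = - \frac{46392437}{2}$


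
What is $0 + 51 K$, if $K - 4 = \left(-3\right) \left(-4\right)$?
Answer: $816$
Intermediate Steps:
$K = 16$ ($K = 4 - -12 = 4 + 12 = 16$)
$0 + 51 K = 0 + 51 \cdot 16 = 0 + 816 = 816$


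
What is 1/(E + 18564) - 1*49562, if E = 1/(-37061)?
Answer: -34098675936425/688000403 ≈ -49562.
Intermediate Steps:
E = -1/37061 ≈ -2.6983e-5
1/(E + 18564) - 1*49562 = 1/(-1/37061 + 18564) - 1*49562 = 1/(688000403/37061) - 49562 = 37061/688000403 - 49562 = -34098675936425/688000403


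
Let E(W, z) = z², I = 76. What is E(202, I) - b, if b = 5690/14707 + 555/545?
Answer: 9257039201/1603063 ≈ 5774.6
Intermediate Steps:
b = 2252687/1603063 (b = 5690*(1/14707) + 555*(1/545) = 5690/14707 + 111/109 = 2252687/1603063 ≈ 1.4052)
E(202, I) - b = 76² - 1*2252687/1603063 = 5776 - 2252687/1603063 = 9257039201/1603063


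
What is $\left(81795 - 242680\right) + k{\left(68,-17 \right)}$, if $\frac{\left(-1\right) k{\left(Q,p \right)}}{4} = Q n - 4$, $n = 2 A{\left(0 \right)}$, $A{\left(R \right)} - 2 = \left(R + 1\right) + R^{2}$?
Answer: $-162501$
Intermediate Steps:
$A{\left(R \right)} = 3 + R + R^{2}$ ($A{\left(R \right)} = 2 + \left(\left(R + 1\right) + R^{2}\right) = 2 + \left(\left(1 + R\right) + R^{2}\right) = 2 + \left(1 + R + R^{2}\right) = 3 + R + R^{2}$)
$n = 6$ ($n = 2 \left(3 + 0 + 0^{2}\right) = 2 \left(3 + 0 + 0\right) = 2 \cdot 3 = 6$)
$k{\left(Q,p \right)} = 16 - 24 Q$ ($k{\left(Q,p \right)} = - 4 \left(Q 6 - 4\right) = - 4 \left(6 Q - 4\right) = - 4 \left(-4 + 6 Q\right) = 16 - 24 Q$)
$\left(81795 - 242680\right) + k{\left(68,-17 \right)} = \left(81795 - 242680\right) + \left(16 - 1632\right) = -160885 + \left(16 - 1632\right) = -160885 - 1616 = -162501$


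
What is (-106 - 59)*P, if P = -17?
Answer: 2805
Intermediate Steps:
(-106 - 59)*P = (-106 - 59)*(-17) = -165*(-17) = 2805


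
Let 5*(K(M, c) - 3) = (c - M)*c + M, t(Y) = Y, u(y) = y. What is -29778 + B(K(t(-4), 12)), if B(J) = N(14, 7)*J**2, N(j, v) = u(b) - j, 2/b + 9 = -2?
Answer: -14617554/275 ≈ -53155.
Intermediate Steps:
b = -2/11 (b = 2/(-9 - 2) = 2/(-11) = 2*(-1/11) = -2/11 ≈ -0.18182)
N(j, v) = -2/11 - j
K(M, c) = 3 + M/5 + c*(c - M)/5 (K(M, c) = 3 + ((c - M)*c + M)/5 = 3 + (c*(c - M) + M)/5 = 3 + (M + c*(c - M))/5 = 3 + (M/5 + c*(c - M)/5) = 3 + M/5 + c*(c - M)/5)
B(J) = -156*J**2/11 (B(J) = (-2/11 - 1*14)*J**2 = (-2/11 - 14)*J**2 = -156*J**2/11)
-29778 + B(K(t(-4), 12)) = -29778 - 156*(3 + (1/5)*(-4) + (1/5)*12**2 - 1/5*(-4)*12)**2/11 = -29778 - 156*(3 - 4/5 + (1/5)*144 + 48/5)**2/11 = -29778 - 156*(3 - 4/5 + 144/5 + 48/5)**2/11 = -29778 - 156*(203/5)**2/11 = -29778 - 156/11*41209/25 = -29778 - 6428604/275 = -14617554/275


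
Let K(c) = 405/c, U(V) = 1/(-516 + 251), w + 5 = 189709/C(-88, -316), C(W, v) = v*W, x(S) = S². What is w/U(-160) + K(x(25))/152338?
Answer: -127842857769401/264763444000 ≈ -482.86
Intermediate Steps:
C(W, v) = W*v
w = 50669/27808 (w = -5 + 189709/((-88*(-316))) = -5 + 189709/27808 = 50669/27808 ≈ 1.8221)
U(V) = -1/265 (U(V) = 1/(-265) = -1/265)
w/U(-160) + K(x(25))/152338 = 50669/(27808*(-1/265)) + (405/(25²))/152338 = (50669/27808)*(-265) + (405/625)*(1/152338) = -13427285/27808 + (405*(1/625))*(1/152338) = -13427285/27808 + (81/125)*(1/152338) = -13427285/27808 + 81/19042250 = -127842857769401/264763444000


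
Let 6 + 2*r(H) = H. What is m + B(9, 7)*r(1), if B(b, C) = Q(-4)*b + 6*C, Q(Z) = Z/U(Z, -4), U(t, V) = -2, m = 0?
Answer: -150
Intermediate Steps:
r(H) = -3 + H/2
Q(Z) = -Z/2 (Q(Z) = Z/(-2) = Z*(-½) = -Z/2)
B(b, C) = 2*b + 6*C (B(b, C) = (-½*(-4))*b + 6*C = 2*b + 6*C)
m + B(9, 7)*r(1) = 0 + (2*9 + 6*7)*(-3 + (½)*1) = 0 + (18 + 42)*(-3 + ½) = 0 + 60*(-5/2) = 0 - 150 = -150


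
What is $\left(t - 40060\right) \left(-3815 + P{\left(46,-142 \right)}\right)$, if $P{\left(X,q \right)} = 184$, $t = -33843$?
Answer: $268341793$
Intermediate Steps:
$\left(t - 40060\right) \left(-3815 + P{\left(46,-142 \right)}\right) = \left(-33843 - 40060\right) \left(-3815 + 184\right) = \left(-73903\right) \left(-3631\right) = 268341793$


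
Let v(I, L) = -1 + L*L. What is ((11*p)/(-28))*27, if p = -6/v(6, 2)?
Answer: 297/14 ≈ 21.214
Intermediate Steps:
v(I, L) = -1 + L²
p = -2 (p = -6/(-1 + 2²) = -6/(-1 + 4) = -6/3 = -6*⅓ = -2)
((11*p)/(-28))*27 = ((11*(-2))/(-28))*27 = -1/28*(-22)*27 = (11/14)*27 = 297/14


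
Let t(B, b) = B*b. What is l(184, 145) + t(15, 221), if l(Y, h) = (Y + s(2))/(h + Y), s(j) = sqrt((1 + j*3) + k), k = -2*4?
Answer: 1090819/329 + I/329 ≈ 3315.6 + 0.0030395*I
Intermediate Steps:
k = -8
s(j) = sqrt(-7 + 3*j) (s(j) = sqrt((1 + j*3) - 8) = sqrt((1 + 3*j) - 8) = sqrt(-7 + 3*j))
l(Y, h) = (I + Y)/(Y + h) (l(Y, h) = (Y + sqrt(-7 + 3*2))/(h + Y) = (Y + sqrt(-7 + 6))/(Y + h) = (Y + sqrt(-1))/(Y + h) = (Y + I)/(Y + h) = (I + Y)/(Y + h))
l(184, 145) + t(15, 221) = (I + 184)/(184 + 145) + 15*221 = (184 + I)/329 + 3315 = (184/329 + I/329) + 3315 = 1090819/329 + I/329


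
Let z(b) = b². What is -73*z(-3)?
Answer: -657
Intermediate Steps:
-73*z(-3) = -73*(-3)² = -73*9 = -657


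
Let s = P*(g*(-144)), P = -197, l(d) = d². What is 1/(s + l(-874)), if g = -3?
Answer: 1/678772 ≈ 1.4732e-6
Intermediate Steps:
s = -85104 (s = -(-591)*(-144) = -197*432 = -85104)
1/(s + l(-874)) = 1/(-85104 + (-874)²) = 1/(-85104 + 763876) = 1/678772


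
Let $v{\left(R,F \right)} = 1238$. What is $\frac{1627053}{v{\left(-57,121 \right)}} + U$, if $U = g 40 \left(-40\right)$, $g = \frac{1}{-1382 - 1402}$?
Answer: $\frac{141615511}{107706} \approx 1314.8$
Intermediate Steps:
$g = - \frac{1}{2784}$ ($g = \frac{1}{-2784} = - \frac{1}{2784} \approx -0.0003592$)
$U = \frac{50}{87}$ ($U = - \frac{40 \left(-40\right)}{2784} = \left(- \frac{1}{2784}\right) \left(-1600\right) = \frac{50}{87} \approx 0.57471$)
$\frac{1627053}{v{\left(-57,121 \right)}} + U = \frac{1627053}{1238} + \frac{50}{87} = \frac{141615511}{107706}$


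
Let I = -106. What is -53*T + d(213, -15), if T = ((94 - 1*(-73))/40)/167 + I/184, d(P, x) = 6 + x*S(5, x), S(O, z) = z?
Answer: 239391/920 ≈ 260.21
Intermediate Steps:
d(P, x) = 6 + x**2 (d(P, x) = 6 + x*x = 6 + x**2)
T = -507/920 (T = ((94 - 1*(-73))/40)/167 - 106/184 = ((94 + 73)*(1/40))*(1/167) - 106*1/184 = (167*(1/40))*(1/167) - 53/92 = (167/40)*(1/167) - 53/92 = 1/40 - 53/92 = -507/920 ≈ -0.55109)
-53*T + d(213, -15) = -53*(-507/920) + (6 + (-15)**2) = 26871/920 + (6 + 225) = 26871/920 + 231 = 239391/920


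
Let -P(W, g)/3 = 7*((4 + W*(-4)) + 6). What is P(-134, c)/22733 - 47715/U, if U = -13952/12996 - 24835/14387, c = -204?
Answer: 50701263439274199/2975085237143 ≈ 17042.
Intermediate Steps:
P(W, g) = -210 + 84*W (P(W, g) = -21*((4 + W*(-4)) + 6) = -21*((4 - 4*W) + 6) = -21*(10 - 4*W) = -3*(70 - 28*W) = -210 + 84*W)
U = -130870771/46743363 (U = -13952*1/12996 - 24835*1/14387 = -3488/3249 - 24835/14387 = -130870771/46743363 ≈ -2.7998)
P(-134, c)/22733 - 47715/U = (-210 + 84*(-134))/22733 - 47715/(-130870771/46743363) = (-210 - 11256)*(1/22733) - 47715*(-46743363/130870771) = -11466*1/22733 + 2230359565545/130870771 = -11466/22733 + 2230359565545/130870771 = 50701263439274199/2975085237143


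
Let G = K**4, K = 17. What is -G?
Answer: -83521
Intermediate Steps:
G = 83521 (G = 17**4 = 83521)
-G = -1*83521 = -83521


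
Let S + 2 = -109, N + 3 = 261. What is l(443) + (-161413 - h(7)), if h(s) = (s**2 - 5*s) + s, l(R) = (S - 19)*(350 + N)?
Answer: -240474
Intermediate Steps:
N = 258 (N = -3 + 261 = 258)
S = -111 (S = -2 - 109 = -111)
l(R) = -79040 (l(R) = (-111 - 19)*(350 + 258) = -130*608 = -79040)
h(s) = s**2 - 4*s
l(443) + (-161413 - h(7)) = -79040 + (-161413 - 7*(-4 + 7)) = -79040 + (-161413 - 7*3) = -79040 + (-161413 - 1*21) = -79040 + (-161413 - 21) = -79040 - 161434 = -240474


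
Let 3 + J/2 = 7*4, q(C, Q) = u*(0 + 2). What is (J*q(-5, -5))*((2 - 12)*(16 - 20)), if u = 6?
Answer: 24000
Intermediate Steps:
q(C, Q) = 12 (q(C, Q) = 6*(0 + 2) = 6*2 = 12)
J = 50 (J = -6 + 2*(7*4) = -6 + 2*28 = -6 + 56 = 50)
(J*q(-5, -5))*((2 - 12)*(16 - 20)) = (50*12)*((2 - 12)*(16 - 20)) = 600*(-10*(-4)) = 600*40 = 24000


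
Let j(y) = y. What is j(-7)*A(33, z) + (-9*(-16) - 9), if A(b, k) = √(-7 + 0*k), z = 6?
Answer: 135 - 7*I*√7 ≈ 135.0 - 18.52*I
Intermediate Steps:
A(b, k) = I*√7 (A(b, k) = √(-7 + 0) = √(-7) = I*√7)
j(-7)*A(33, z) + (-9*(-16) - 9) = -7*I*√7 + (-9*(-16) - 9) = -7*I*√7 + (144 - 9) = -7*I*√7 + 135 = 135 - 7*I*√7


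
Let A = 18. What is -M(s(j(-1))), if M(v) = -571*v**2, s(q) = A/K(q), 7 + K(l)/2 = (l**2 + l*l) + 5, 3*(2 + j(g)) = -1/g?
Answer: 3746331/1024 ≈ 3658.5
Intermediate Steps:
j(g) = -2 - 1/(3*g) (j(g) = -2 + (-1/g)/3 = -2 - 1/(3*g))
K(l) = -4 + 4*l**2 (K(l) = -14 + 2*((l**2 + l*l) + 5) = -14 + 2*((l**2 + l**2) + 5) = -14 + 2*(2*l**2 + 5) = -14 + 2*(5 + 2*l**2) = -14 + (10 + 4*l**2) = -4 + 4*l**2)
s(q) = 18/(-4 + 4*q**2)
-M(s(j(-1))) = -(-571)*(9/(2*(-1 + (-2 - 1/3/(-1))**2)))**2 = -(-571)*(9/(2*(-1 + (-2 - 1/3*(-1))**2)))**2 = -(-571)*(9/(2*(-1 + (-2 + 1/3)**2)))**2 = -(-571)*(9/(2*(-1 + (-5/3)**2)))**2 = -(-571)*(9/(2*(-1 + 25/9)))**2 = -(-571)*(9/(2*(16/9)))**2 = -(-571)*((9/2)*(9/16))**2 = -(-571)*(81/32)**2 = -(-571)*6561/1024 = -1*(-3746331/1024) = 3746331/1024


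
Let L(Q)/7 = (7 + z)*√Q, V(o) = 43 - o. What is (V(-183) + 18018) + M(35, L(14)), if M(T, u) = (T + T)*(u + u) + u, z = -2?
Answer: 18244 + 4935*√14 ≈ 36709.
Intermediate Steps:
L(Q) = 35*√Q (L(Q) = 7*((7 - 2)*√Q) = 7*(5*√Q) = 35*√Q)
M(T, u) = u + 4*T*u (M(T, u) = (2*T)*(2*u) + u = 4*T*u + u = u + 4*T*u)
(V(-183) + 18018) + M(35, L(14)) = ((43 - 1*(-183)) + 18018) + (35*√14)*(1 + 4*35) = ((43 + 183) + 18018) + (35*√14)*(1 + 140) = (226 + 18018) + (35*√14)*141 = 18244 + 4935*√14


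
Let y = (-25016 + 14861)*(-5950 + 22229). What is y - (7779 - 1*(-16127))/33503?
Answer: -5538489671141/33503 ≈ -1.6531e+8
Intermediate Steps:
y = -165313245 (y = -10155*16279 = -165313245)
y - (7779 - 1*(-16127))/33503 = -165313245 - (7779 - 1*(-16127))/33503 = -165313245 - (7779 + 16127)/33503 = -165313245 - 23906/33503 = -5538489671141/33503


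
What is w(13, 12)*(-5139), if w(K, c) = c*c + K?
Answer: -806823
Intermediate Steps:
w(K, c) = K + c**2 (w(K, c) = c**2 + K = K + c**2)
w(13, 12)*(-5139) = (13 + 12**2)*(-5139) = (13 + 144)*(-5139) = 157*(-5139) = -806823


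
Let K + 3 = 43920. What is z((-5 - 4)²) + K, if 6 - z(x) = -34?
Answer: 43957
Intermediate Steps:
K = 43917 (K = -3 + 43920 = 43917)
z(x) = 40 (z(x) = 6 - 1*(-34) = 6 + 34 = 40)
z((-5 - 4)²) + K = 40 + 43917 = 43957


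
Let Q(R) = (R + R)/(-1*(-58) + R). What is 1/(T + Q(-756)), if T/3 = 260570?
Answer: 349/272817546 ≈ 1.2792e-6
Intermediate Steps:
T = 781710 (T = 3*260570 = 781710)
Q(R) = 2*R/(58 + R) (Q(R) = (2*R)/(58 + R) = 2*R/(58 + R))
1/(T + Q(-756)) = 1/(781710 + 2*(-756)/(58 - 756)) = 1/(781710 + 2*(-756)/(-698)) = 1/(781710 + 2*(-756)*(-1/698)) = 1/(781710 + 756/349) = 1/(272817546/349) = 349/272817546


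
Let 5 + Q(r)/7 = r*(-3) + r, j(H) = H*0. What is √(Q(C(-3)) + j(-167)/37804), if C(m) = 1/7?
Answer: I*√37 ≈ 6.0828*I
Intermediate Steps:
j(H) = 0
C(m) = ⅐
Q(r) = -35 - 14*r (Q(r) = -35 + 7*(r*(-3) + r) = -35 + 7*(-3*r + r) = -35 + 7*(-2*r) = -35 - 14*r)
√(Q(C(-3)) + j(-167)/37804) = √((-35 - 14*⅐) + 0/37804) = √((-35 - 2) + 0*(1/37804)) = √(-37 + 0) = √(-37) = I*√37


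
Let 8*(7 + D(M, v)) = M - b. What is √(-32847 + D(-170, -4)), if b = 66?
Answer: I*√131534/2 ≈ 181.34*I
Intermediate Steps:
D(M, v) = -61/4 + M/8 (D(M, v) = -7 + (M - 1*66)/8 = -7 + (M - 66)/8 = -7 + (-66 + M)/8 = -7 + (-33/4 + M/8) = -61/4 + M/8)
√(-32847 + D(-170, -4)) = √(-32847 + (-61/4 + (⅛)*(-170))) = √(-32847 + (-61/4 - 85/4)) = √(-32847 - 73/2) = √(-65767/2) = I*√131534/2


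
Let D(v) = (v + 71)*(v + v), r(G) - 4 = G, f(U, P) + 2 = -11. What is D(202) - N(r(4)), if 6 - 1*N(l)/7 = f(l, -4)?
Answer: 110159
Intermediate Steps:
f(U, P) = -13 (f(U, P) = -2 - 11 = -13)
r(G) = 4 + G
D(v) = 2*v*(71 + v) (D(v) = (71 + v)*(2*v) = 2*v*(71 + v))
N(l) = 133 (N(l) = 42 - 7*(-13) = 42 + 91 = 133)
D(202) - N(r(4)) = 2*202*(71 + 202) - 1*133 = 2*202*273 - 133 = 110292 - 133 = 110159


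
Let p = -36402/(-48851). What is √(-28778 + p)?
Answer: 2*I*√17168655567569/48851 ≈ 169.64*I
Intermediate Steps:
p = 36402/48851 (p = -36402*(-1/48851) = 36402/48851 ≈ 0.74516)
√(-28778 + p) = √(-28778 + 36402/48851) = √(-1405797676/48851) = 2*I*√17168655567569/48851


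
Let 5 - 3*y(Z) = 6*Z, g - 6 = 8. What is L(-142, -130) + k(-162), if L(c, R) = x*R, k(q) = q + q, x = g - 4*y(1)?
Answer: -6952/3 ≈ -2317.3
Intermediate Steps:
g = 14 (g = 6 + 8 = 14)
y(Z) = 5/3 - 2*Z
x = 46/3 (x = 14 - 4*(5/3 - 2*1) = 14 - 4*(5/3 - 2) = 14 - 4*(-⅓) = 14 + 4/3 = 46/3 ≈ 15.333)
k(q) = 2*q
L(c, R) = 46*R/3
L(-142, -130) + k(-162) = (46/3)*(-130) + 2*(-162) = -5980/3 - 324 = -6952/3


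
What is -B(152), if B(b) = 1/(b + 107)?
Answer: -1/259 ≈ -0.0038610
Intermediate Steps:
B(b) = 1/(107 + b)
-B(152) = -1/(107 + 152) = -1/259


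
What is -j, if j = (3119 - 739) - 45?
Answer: -2335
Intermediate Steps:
j = 2335 (j = 2380 - 45 = 2335)
-j = -1*2335 = -2335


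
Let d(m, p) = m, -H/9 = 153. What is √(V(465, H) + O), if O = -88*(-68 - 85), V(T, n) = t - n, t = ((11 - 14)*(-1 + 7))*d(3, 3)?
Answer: 3*√1643 ≈ 121.60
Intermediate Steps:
H = -1377 (H = -9*153 = -1377)
t = -54 (t = ((11 - 14)*(-1 + 7))*3 = -3*6*3 = -18*3 = -54)
V(T, n) = -54 - n
O = 13464 (O = -88*(-153) = 13464)
√(V(465, H) + O) = √((-54 - 1*(-1377)) + 13464) = √((-54 + 1377) + 13464) = √(1323 + 13464) = √14787 = 3*√1643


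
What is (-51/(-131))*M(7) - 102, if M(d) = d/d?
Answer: -13311/131 ≈ -101.61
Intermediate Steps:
M(d) = 1
(-51/(-131))*M(7) - 102 = -51/(-131)*1 - 102 = -51*(-1/131)*1 - 102 = (51/131)*1 - 102 = 51/131 - 102 = -13311/131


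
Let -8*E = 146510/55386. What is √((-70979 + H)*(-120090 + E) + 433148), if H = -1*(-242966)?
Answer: I*√28158663523393624722/36924 ≈ 1.4371e+5*I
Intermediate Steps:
H = 242966
E = -73255/221544 (E = -73255/(4*55386) = -⅛*73255/27693 = -73255/221544 ≈ -0.33066)
√((-70979 + H)*(-120090 + E) + 433148) = √((-70979 + 242966)*(-120090 - 73255/221544) + 433148) = √(171987*(-26605292215/221544) + 433148) = √(-1525254797393735/73848 + 433148) = √(-1525222810280231/73848) = I*√28158663523393624722/36924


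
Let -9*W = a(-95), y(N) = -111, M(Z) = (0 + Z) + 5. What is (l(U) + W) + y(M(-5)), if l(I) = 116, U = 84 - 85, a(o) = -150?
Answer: 65/3 ≈ 21.667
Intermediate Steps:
M(Z) = 5 + Z (M(Z) = Z + 5 = 5 + Z)
U = -1
W = 50/3 (W = -⅑*(-150) = 50/3 ≈ 16.667)
(l(U) + W) + y(M(-5)) = (116 + 50/3) - 111 = 398/3 - 111 = 65/3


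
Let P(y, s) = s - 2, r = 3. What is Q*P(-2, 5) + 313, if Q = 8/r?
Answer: 321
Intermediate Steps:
Q = 8/3 ≈ 2.6667
P(y, s) = -2 + s
Q*P(-2, 5) + 313 = 8*(-2 + 5)/3 + 313 = (8/3)*3 + 313 = 8 + 313 = 321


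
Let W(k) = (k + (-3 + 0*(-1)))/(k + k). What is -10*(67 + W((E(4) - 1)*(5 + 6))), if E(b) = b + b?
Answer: -51960/77 ≈ -674.80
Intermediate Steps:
E(b) = 2*b
W(k) = (-3 + k)/(2*k) (W(k) = (k + (-3 + 0))/((2*k)) = (k - 3)*(1/(2*k)) = (-3 + k)*(1/(2*k)) = (-3 + k)/(2*k))
-10*(67 + W((E(4) - 1)*(5 + 6))) = -10*(67 + (-3 + (2*4 - 1)*(5 + 6))/(2*(((2*4 - 1)*(5 + 6))))) = -10*(67 + (-3 + (8 - 1)*11)/(2*(((8 - 1)*11)))) = -10*(67 + (-3 + 7*11)/(2*((7*11)))) = -10*(67 + (½)*(-3 + 77)/77) = -10*(67 + (½)*(1/77)*74) = -10*(67 + 37/77) = -10*5196/77 = -51960/77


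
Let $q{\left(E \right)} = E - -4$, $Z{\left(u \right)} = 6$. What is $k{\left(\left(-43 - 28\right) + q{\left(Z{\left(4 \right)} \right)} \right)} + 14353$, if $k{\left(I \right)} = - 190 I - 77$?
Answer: $25866$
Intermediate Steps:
$q{\left(E \right)} = 4 + E$ ($q{\left(E \right)} = E + 4 = 4 + E$)
$k{\left(I \right)} = -77 - 190 I$
$k{\left(\left(-43 - 28\right) + q{\left(Z{\left(4 \right)} \right)} \right)} + 14353 = \left(-77 - 190 \left(\left(-43 - 28\right) + \left(4 + 6\right)\right)\right) + 14353 = \left(-77 - 190 \left(-71 + 10\right)\right) + 14353 = \left(-77 - -11590\right) + 14353 = \left(-77 + 11590\right) + 14353 = 11513 + 14353 = 25866$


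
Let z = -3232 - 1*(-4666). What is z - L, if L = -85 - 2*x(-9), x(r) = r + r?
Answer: 1483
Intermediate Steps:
x(r) = 2*r
L = -49 (L = -85 - 4*(-9) = -85 - 2*(-18) = -85 + 36 = -49)
z = 1434 (z = -3232 + 4666 = 1434)
z - L = 1434 - 1*(-49) = 1434 + 49 = 1483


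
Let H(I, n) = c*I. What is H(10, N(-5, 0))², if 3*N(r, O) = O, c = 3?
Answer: 900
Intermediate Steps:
N(r, O) = O/3
H(I, n) = 3*I
H(10, N(-5, 0))² = (3*10)² = 30² = 900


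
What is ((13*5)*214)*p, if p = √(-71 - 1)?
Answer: 83460*I*√2 ≈ 1.1803e+5*I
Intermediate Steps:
p = 6*I*√2 (p = √(-72) = 6*I*√2 ≈ 8.4853*I)
((13*5)*214)*p = ((13*5)*214)*(6*I*√2) = (65*214)*(6*I*√2) = 13910*(6*I*√2) = 83460*I*√2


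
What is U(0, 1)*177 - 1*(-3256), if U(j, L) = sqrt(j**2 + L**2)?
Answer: 3433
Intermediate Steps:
U(j, L) = sqrt(L**2 + j**2)
U(0, 1)*177 - 1*(-3256) = sqrt(1**2 + 0**2)*177 - 1*(-3256) = sqrt(1 + 0)*177 + 3256 = sqrt(1)*177 + 3256 = 1*177 + 3256 = 177 + 3256 = 3433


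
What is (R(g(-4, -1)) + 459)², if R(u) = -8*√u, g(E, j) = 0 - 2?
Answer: 210553 - 7344*I*√2 ≈ 2.1055e+5 - 10386.0*I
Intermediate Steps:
g(E, j) = -2
(R(g(-4, -1)) + 459)² = (-8*I*√2 + 459)² = (459 - 8*I*√2)²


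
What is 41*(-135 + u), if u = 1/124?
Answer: -686299/124 ≈ -5534.7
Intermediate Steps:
u = 1/124 ≈ 0.0080645
41*(-135 + u) = 41*(-135 + 1/124) = 41*(-16739/124) = -686299/124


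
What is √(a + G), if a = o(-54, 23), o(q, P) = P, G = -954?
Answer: 7*I*√19 ≈ 30.512*I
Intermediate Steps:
a = 23
√(a + G) = √(23 - 954) = √(-931) = 7*I*√19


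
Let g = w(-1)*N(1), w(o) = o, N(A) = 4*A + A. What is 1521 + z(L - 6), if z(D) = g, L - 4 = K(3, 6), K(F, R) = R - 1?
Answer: 1516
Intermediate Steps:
N(A) = 5*A
K(F, R) = -1 + R
L = 9 (L = 4 + (-1 + 6) = 4 + 5 = 9)
g = -5 ≈ -5.0000
z(D) = -5
1521 + z(L - 6) = 1521 - 5 = 1516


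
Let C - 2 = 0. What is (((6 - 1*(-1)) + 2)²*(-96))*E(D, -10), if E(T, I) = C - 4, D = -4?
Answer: 15552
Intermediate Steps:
C = 2 (C = 2 + 0 = 2)
E(T, I) = -2 (E(T, I) = 2 - 4 = -2)
(((6 - 1*(-1)) + 2)²*(-96))*E(D, -10) = (((6 - 1*(-1)) + 2)²*(-96))*(-2) = (((6 + 1) + 2)²*(-96))*(-2) = ((7 + 2)²*(-96))*(-2) = (9²*(-96))*(-2) = (81*(-96))*(-2) = -7776*(-2) = 15552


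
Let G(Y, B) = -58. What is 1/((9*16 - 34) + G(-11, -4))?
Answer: 1/52 ≈ 0.019231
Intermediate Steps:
1/((9*16 - 34) + G(-11, -4)) = 1/((9*16 - 34) - 58) = 1/((144 - 34) - 58) = 1/(110 - 58) = 1/52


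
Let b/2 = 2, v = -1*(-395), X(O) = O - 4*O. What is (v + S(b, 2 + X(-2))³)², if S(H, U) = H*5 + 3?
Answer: 157803844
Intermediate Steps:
X(O) = -3*O
v = 395
b = 4 (b = 2*2 = 4)
S(H, U) = 3 + 5*H (S(H, U) = 5*H + 3 = 3 + 5*H)
(v + S(b, 2 + X(-2))³)² = (395 + (3 + 5*4)³)² = (395 + (3 + 20)³)² = (395 + 23³)² = (395 + 12167)² = 12562² = 157803844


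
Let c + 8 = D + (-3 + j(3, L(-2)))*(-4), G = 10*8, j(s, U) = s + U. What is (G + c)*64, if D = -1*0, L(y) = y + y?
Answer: 5632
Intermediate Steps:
L(y) = 2*y
j(s, U) = U + s
G = 80
D = 0
c = 8 (c = -8 + (0 + (-3 + (2*(-2) + 3))*(-4)) = -8 + (0 + (-3 + (-4 + 3))*(-4)) = -8 + (0 + (-3 - 1)*(-4)) = -8 + (0 - 4*(-4)) = -8 + (0 + 16) = -8 + 16 = 8)
(G + c)*64 = (80 + 8)*64 = 88*64 = 5632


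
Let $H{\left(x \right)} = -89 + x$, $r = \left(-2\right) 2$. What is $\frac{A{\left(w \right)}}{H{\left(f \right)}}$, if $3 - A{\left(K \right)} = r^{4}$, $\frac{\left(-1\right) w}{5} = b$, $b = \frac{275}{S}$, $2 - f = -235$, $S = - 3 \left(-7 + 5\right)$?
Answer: $- \frac{253}{148} \approx -1.7095$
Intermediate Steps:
$S = 6$ ($S = \left(-3\right) \left(-2\right) = 6$)
$r = -4$
$f = 237$ ($f = 2 - -235 = 2 + 235 = 237$)
$b = \frac{275}{6} \approx 45.833$
$w = - \frac{1375}{6}$ ($w = \left(-5\right) \frac{275}{6} = - \frac{1375}{6} \approx -229.17$)
$A{\left(K \right)} = -253$ ($A{\left(K \right)} = 3 - \left(-4\right)^{4} = 3 - 256 = -253$)
$\frac{A{\left(w \right)}}{H{\left(f \right)}} = - \frac{253}{-89 + 237} = - \frac{253}{148}$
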